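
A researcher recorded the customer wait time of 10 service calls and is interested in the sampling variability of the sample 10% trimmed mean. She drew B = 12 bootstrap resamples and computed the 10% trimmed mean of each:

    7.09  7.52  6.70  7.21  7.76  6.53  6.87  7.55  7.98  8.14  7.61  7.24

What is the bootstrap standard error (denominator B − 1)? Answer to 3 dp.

Bootstrap SE is the standard deviation of the 12 replicate 10% trimmed means.
Mean of replicates: (7.09 + 7.52 + 6.70 + 7.21 + 7.76 + 6.53 + 6.87 + 7.55 + 7.98 + 8.14 + 7.61 + 7.24) / 12 = 88.2000 / 12 = 7.3500
Sum of squared deviations: (−0.2600)² + (+0.1700)² + (−0.6500)² + (−0.1400)² + (+0.4100)² + (−0.8200)² + (−0.4800)² + (+0.2000)² + (+0.6300)² + (+0.7900)² + (+0.2600)² + (−0.1100)² = 2.7502
Variance = 2.7502 / 11 = 0.2500
SE* = √0.2500

SE* = 0.500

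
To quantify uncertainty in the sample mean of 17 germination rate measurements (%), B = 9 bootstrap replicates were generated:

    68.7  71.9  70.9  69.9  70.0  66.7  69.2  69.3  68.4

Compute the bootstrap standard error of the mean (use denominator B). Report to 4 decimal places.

Bootstrap SE is the standard deviation of the 9 replicate means.
Mean of replicates: (68.7 + 71.9 + 70.9 + 69.9 + 70.0 + 66.7 + 69.2 + 69.3 + 68.4) / 9 = 625.00000 / 9 = 69.44444
Sum of squared deviations: (−0.74444)² + (+2.45556)² + (+1.45556)² + (+0.45556)² + (+0.55556)² + (−2.74444)² + (−0.24444)² + (−0.14444)² + (−1.04444)² = 17.92222
Variance = 17.92222 / 9 = 1.99136
SE* = √1.99136

SE* = 1.4112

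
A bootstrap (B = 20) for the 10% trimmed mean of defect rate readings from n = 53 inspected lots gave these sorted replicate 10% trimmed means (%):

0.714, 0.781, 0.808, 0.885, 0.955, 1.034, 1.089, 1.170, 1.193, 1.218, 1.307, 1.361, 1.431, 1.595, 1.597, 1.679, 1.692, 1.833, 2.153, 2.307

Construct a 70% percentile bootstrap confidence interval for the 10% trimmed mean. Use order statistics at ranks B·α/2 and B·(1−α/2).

α = 0.30; lower rank = 20 × 0.150 = 3; upper rank = 20 × 0.850 = 17.
The 3rd smallest replicate is 0.808; the 17th is 1.692.

(0.808, 1.692)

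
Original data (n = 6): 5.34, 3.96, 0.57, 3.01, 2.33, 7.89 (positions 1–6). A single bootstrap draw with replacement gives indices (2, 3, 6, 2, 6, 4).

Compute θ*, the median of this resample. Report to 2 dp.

Resample values: 3.96, 0.57, 7.89, 3.96, 7.89, 3.01.
Sorted: 0.57, 3.01, 3.96, 3.96, 7.89, 7.89
Median = average of the two middle values = 3.96

θ* = 3.96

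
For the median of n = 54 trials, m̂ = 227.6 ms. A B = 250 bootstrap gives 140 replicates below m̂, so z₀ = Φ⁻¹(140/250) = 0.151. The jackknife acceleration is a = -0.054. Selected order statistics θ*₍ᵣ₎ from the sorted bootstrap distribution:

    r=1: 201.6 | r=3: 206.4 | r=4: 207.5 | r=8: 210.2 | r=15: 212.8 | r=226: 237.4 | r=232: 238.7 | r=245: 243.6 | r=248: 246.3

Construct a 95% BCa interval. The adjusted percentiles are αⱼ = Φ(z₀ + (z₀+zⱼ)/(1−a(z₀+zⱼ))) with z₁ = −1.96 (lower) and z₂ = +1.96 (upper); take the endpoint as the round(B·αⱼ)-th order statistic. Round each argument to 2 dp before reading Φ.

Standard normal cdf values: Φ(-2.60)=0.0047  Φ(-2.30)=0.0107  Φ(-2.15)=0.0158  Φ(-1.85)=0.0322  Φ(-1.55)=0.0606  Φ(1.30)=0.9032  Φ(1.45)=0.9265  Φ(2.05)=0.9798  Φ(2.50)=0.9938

Lower: z₀ + z₁ = 0.151 + (-1.960) = -1.809; 1 − a(z₀+z₁) = 1 − (-0.054)(-1.809) = 0.9023; argument = 0.151 + (-1.809)/0.9023 = -1.8538 → -1.85.
α₁ = Φ(-1.85) = 0.0322; rank = round(250 × 0.0322) = 8; θ*₍8₎ = 210.2.
Upper: z₀ + z₂ = 2.111; 1 − a(z₀+z₂) = 1.1140; argument = 2.0460 → 2.05; α₂ = 0.9798; rank = 245; θ*₍245₎ = 243.6.

(210.2, 243.6)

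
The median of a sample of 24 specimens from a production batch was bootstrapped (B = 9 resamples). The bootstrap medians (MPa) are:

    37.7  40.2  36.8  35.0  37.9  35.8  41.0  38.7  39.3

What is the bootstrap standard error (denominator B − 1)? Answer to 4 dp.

SE* = 1.9806

Bootstrap SE is the standard deviation of the 9 replicate medians.
Mean of replicates: (37.7 + 40.2 + 36.8 + 35.0 + 37.9 + 35.8 + 41.0 + 38.7 + 39.3) / 9 = 342.40000 / 9 = 38.04444
Sum of squared deviations: (−0.34444)² + (+2.15556)² + (−1.24444)² + (−3.04444)² + (−0.14444)² + (−2.24444)² + (+2.95556)² + (+0.65556)² + (+1.25556)² = 31.38222
Variance = 31.38222 / 8 = 3.92278
SE* = √3.92278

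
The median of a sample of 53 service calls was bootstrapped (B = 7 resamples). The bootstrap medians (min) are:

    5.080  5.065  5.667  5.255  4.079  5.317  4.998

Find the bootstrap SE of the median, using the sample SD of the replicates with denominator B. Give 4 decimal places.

SE* = 0.4534

Bootstrap SE is the standard deviation of the 7 replicate medians.
Mean of replicates: (5.080 + 5.065 + 5.667 + 5.255 + 4.079 + 5.317 + 4.998) / 7 = 35.46100 / 7 = 5.06586
Sum of squared deviations: (+0.01414)² + (−0.00086)² + (+0.60114)² + (+0.18914)² + (−0.98686)² + (+0.25114)² + (−0.06786)² = 1.43891
Variance = 1.43891 / 7 = 0.20556
SE* = √0.20556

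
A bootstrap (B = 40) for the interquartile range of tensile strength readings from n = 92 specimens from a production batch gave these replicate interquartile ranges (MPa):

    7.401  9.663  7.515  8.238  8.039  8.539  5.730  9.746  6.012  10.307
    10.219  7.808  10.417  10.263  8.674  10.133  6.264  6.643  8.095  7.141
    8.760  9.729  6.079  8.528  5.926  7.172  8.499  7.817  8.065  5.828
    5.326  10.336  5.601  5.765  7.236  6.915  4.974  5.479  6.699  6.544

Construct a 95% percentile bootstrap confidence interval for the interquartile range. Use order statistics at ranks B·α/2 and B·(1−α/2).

(4.974, 10.336)

Sorted replicates: 4.974, 5.326, 5.479, 5.601, 5.730, 5.765, 5.828, 5.926, 6.012, 6.079, 6.264, 6.544, 6.643, 6.699, 6.915, 7.141, 7.172, 7.236, 7.401, 7.515, 7.808, 7.817, 8.039, 8.065, 8.095, 8.238, 8.499, 8.528, 8.539, 8.674, 8.760, 9.663, 9.729, 9.746, 10.133, 10.219, 10.263, 10.307, 10.336, 10.417
α = 0.05; lower rank = 40 × 0.025 = 1; upper rank = 40 × 0.975 = 39.
The 1st smallest replicate is 4.974; the 39th is 10.336.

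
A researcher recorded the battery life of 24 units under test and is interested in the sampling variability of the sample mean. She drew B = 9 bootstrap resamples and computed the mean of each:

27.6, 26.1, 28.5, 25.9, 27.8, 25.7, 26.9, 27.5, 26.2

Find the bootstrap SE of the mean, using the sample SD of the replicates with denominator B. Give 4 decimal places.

Bootstrap SE is the standard deviation of the 9 replicate means.
Mean of replicates: (27.6 + 26.1 + 28.5 + 25.9 + 27.8 + 25.7 + 26.9 + 27.5 + 26.2) / 9 = 242.20000 / 9 = 26.91111
Sum of squared deviations: (+0.68889)² + (−0.81111)² + (+1.58889)² + (−1.01111)² + (+0.88889)² + (−1.21111)² + (−0.01111)² + (+0.58889)² + (−0.71111)² = 7.78889
Variance = 7.78889 / 9 = 0.86543
SE* = √0.86543

SE* = 0.9303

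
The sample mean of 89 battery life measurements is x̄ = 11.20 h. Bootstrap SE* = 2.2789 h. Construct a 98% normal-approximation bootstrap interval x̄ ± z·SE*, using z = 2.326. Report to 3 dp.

(5.899, 16.501)

Margin = 2.326 × 2.2789 = 5.3007
Interval: 11.20 ± 5.3007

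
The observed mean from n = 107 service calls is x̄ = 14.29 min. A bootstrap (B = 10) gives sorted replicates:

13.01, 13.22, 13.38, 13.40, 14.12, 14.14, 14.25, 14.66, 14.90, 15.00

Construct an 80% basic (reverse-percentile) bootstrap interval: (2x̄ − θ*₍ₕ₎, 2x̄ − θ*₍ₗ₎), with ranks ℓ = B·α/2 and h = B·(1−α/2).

Percentile endpoints at ranks 1 and 9: θ*₍1₎ = 13.01, θ*₍9₎ = 14.90.
Basic interval reflects these around x̄:
  lower = 2 × 14.29 − 14.90 = 13.68
  upper = 2 × 14.29 − 13.01 = 15.57

(13.68, 15.57)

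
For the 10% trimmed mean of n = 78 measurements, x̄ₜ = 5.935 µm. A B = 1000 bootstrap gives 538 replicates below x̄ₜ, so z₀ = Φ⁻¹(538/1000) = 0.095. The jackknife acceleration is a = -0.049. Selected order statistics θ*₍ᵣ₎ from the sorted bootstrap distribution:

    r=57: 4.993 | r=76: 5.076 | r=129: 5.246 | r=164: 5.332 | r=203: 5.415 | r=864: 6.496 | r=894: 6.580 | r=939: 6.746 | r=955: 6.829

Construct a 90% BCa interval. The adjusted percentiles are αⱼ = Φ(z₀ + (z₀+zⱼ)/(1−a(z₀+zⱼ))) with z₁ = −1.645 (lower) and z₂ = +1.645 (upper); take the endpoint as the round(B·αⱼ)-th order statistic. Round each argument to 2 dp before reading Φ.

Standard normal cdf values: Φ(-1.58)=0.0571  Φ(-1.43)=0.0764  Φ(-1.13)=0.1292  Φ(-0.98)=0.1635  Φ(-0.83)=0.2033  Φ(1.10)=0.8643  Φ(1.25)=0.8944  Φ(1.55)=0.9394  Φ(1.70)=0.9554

(4.993, 6.829)

Lower: z₀ + z₁ = 0.095 + (-1.645) = -1.550; 1 − a(z₀+z₁) = 1 − (-0.049)(-1.550) = 0.9241; argument = 0.095 + (-1.550)/0.9241 = -1.5824 → -1.58.
α₁ = Φ(-1.58) = 0.0571; rank = round(1000 × 0.0571) = 57; θ*₍57₎ = 4.993.
Upper: z₀ + z₂ = 1.740; 1 − a(z₀+z₂) = 1.0853; argument = 1.6983 → 1.70; α₂ = 0.9554; rank = 955; θ*₍955₎ = 6.829.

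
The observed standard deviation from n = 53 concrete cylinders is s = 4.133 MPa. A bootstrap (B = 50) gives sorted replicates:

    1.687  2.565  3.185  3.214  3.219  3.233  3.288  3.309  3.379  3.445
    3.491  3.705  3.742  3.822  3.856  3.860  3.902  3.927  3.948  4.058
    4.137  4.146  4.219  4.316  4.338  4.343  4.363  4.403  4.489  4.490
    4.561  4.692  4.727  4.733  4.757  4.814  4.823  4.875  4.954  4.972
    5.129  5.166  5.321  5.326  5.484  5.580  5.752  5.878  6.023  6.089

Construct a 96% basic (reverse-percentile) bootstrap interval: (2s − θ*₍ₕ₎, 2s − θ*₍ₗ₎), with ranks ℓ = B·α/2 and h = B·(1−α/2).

(2.243, 6.579)

Percentile endpoints at ranks 1 and 49: θ*₍1₎ = 1.687, θ*₍49₎ = 6.023.
Basic interval reflects these around s:
  lower = 2 × 4.133 − 6.023 = 2.243
  upper = 2 × 4.133 − 1.687 = 6.579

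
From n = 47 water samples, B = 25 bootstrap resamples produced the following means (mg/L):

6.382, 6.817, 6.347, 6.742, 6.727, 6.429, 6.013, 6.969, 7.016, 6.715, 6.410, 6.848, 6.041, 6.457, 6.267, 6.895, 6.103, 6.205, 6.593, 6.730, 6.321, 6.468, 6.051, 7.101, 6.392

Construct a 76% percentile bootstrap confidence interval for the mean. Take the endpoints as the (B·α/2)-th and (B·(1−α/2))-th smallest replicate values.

Sorted replicates: 6.013, 6.041, 6.051, 6.103, 6.205, 6.267, 6.321, 6.347, 6.382, 6.392, 6.410, 6.429, 6.457, 6.468, 6.593, 6.715, 6.727, 6.730, 6.742, 6.817, 6.848, 6.895, 6.969, 7.016, 7.101
α = 0.24; lower rank = 25 × 0.120 = 3; upper rank = 25 × 0.880 = 22.
The 3rd smallest replicate is 6.051; the 22nd is 6.895.

(6.051, 6.895)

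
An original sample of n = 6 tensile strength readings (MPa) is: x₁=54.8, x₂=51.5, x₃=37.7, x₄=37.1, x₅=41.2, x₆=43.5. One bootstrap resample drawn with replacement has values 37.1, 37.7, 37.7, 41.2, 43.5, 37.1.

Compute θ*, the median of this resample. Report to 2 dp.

Sorted: 37.1, 37.1, 37.7, 37.7, 41.2, 43.5
Median = average of the two middle values = 37.70

θ* = 37.70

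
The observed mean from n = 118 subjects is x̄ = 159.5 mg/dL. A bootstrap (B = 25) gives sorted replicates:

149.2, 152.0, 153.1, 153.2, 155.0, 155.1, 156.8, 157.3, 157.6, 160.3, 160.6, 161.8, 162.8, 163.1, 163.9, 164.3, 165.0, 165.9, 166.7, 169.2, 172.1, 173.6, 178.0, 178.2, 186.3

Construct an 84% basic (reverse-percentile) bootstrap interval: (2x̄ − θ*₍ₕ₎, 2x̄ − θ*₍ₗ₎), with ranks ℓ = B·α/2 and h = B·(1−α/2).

Percentile endpoints at ranks 2 and 23: θ*₍2₎ = 152.0, θ*₍23₎ = 178.0.
Basic interval reflects these around x̄:
  lower = 2 × 159.5 − 178.0 = 141.0
  upper = 2 × 159.5 − 152.0 = 167.0

(141.0, 167.0)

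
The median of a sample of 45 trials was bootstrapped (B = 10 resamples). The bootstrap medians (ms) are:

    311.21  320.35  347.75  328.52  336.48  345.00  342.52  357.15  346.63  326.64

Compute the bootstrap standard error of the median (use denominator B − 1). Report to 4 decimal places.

Bootstrap SE is the standard deviation of the 10 replicate medians.
Mean of replicates: (311.21 + 320.35 + 347.75 + 328.52 + 336.48 + 345.00 + 342.52 + 357.15 + 346.63 + 326.64) / 10 = 3362.25000 / 10 = 336.22500
Sum of squared deviations: (−25.01500)² + (−15.87500)² + (+11.52500)² + (−7.70500)² + (+0.25500)² + (+8.77500)² + (+6.29500)² + (+20.92500)² + (+10.40500)² + (−9.58500)² = 1824.64305
Variance = 1824.64305 / 9 = 202.73812
SE* = √202.73812

SE* = 14.2386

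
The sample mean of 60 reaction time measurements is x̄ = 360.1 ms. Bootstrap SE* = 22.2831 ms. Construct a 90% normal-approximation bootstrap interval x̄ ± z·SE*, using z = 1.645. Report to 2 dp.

Margin = 1.645 × 22.2831 = 36.656
Interval: 360.1 ± 36.656

(323.44, 396.76)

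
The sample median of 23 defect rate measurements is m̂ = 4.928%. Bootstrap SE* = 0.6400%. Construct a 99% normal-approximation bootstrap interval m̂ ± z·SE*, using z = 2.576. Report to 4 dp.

(3.2794, 6.5766)

Margin = 2.576 × 0.6400 = 1.64864
Interval: 4.928 ± 1.64864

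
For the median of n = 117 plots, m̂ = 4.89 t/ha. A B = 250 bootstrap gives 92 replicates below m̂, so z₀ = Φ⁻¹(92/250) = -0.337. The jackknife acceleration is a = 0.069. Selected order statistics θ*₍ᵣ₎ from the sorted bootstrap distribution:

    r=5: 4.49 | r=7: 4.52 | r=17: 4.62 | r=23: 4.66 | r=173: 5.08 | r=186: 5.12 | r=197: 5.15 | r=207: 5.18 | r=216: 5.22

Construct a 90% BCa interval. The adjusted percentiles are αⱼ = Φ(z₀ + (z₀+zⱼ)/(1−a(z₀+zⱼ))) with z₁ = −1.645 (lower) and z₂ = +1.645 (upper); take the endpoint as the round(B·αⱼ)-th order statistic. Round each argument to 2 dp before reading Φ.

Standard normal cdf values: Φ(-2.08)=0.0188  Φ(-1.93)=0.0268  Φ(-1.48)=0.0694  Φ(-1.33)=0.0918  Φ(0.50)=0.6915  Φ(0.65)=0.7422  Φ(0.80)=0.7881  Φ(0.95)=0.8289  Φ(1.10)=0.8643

Lower: z₀ + z₁ = -0.337 + (-1.645) = -1.982; 1 − a(z₀+z₁) = 1 − (0.069)(-1.982) = 1.1368; argument = -0.337 + (-1.982)/1.1368 = -2.0806 → -2.08.
α₁ = Φ(-2.08) = 0.0188; rank = round(250 × 0.0188) = 5; θ*₍5₎ = 4.49.
Upper: z₀ + z₂ = 1.308; 1 − a(z₀+z₂) = 0.9097; argument = 1.1008 → 1.10; α₂ = 0.8643; rank = 216; θ*₍216₎ = 5.22.

(4.49, 5.22)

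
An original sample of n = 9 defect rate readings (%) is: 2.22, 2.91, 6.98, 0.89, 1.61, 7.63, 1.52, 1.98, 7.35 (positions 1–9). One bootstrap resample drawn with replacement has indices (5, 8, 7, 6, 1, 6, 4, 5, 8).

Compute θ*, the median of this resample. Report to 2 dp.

θ* = 1.98

Resample values: 1.61, 1.98, 1.52, 7.63, 2.22, 7.63, 0.89, 1.61, 1.98.
Sorted: 0.89, 1.52, 1.61, 1.61, 1.98, 1.98, 2.22, 7.63, 7.63
Median = middle value = 1.98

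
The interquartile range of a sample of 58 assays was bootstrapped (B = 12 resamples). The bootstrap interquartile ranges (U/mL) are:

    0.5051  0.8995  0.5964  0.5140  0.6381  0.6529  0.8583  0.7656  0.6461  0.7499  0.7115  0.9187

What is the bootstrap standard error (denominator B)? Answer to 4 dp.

Bootstrap SE is the standard deviation of the 12 replicate interquartile ranges.
Mean of replicates: (0.5051 + 0.8995 + 0.5964 + 0.5140 + 0.6381 + 0.6529 + 0.8583 + 0.7656 + 0.6461 + 0.7499 + 0.7115 + 0.9187) / 12 = 8.45610 / 12 = 0.70467
Sum of squared deviations: (−0.19957)² + (+0.19483)² + (−0.10827)² + (−0.19067)² + (−0.06657)² + (−0.05177)² + (+0.15363)² + (+0.06093)² + (−0.05857)² + (+0.04523)² + (+0.00683)² + (+0.21403)² = 0.21162
Variance = 0.21162 / 12 = 0.01764
SE* = √0.01764

SE* = 0.1328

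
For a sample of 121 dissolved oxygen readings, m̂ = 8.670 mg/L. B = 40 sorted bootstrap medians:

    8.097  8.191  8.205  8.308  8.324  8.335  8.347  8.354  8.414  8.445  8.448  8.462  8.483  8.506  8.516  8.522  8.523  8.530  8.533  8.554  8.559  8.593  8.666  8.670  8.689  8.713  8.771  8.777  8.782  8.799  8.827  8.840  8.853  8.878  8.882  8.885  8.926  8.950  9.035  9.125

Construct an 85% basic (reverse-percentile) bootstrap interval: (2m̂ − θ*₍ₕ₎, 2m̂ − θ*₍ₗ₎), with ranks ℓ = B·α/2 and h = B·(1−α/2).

(8.414, 9.135)

Percentile endpoints at ranks 3 and 37: θ*₍3₎ = 8.205, θ*₍37₎ = 8.926.
Basic interval reflects these around m̂:
  lower = 2 × 8.670 − 8.926 = 8.414
  upper = 2 × 8.670 − 8.205 = 9.135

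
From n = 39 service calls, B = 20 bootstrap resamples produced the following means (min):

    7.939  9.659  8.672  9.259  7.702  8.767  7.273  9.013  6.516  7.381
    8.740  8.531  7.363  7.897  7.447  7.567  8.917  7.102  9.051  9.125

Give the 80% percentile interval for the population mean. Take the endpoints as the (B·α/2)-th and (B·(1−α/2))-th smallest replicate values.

(7.102, 9.125)

Sorted replicates: 6.516, 7.102, 7.273, 7.363, 7.381, 7.447, 7.567, 7.702, 7.897, 7.939, 8.531, 8.672, 8.740, 8.767, 8.917, 9.013, 9.051, 9.125, 9.259, 9.659
α = 0.20; lower rank = 20 × 0.100 = 2; upper rank = 20 × 0.900 = 18.
The 2nd smallest replicate is 7.102; the 18th is 9.125.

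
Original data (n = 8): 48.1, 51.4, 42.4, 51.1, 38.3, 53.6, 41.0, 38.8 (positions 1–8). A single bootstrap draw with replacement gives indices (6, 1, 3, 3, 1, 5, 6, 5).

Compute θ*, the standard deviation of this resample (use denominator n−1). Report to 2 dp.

Resample values: 53.6, 48.1, 42.4, 42.4, 48.1, 38.3, 53.6, 38.3.
Mean = 45.6000; sum of squared deviations = 267.5600
s² = 267.5600 / 7 = 38.2229
s = √38.2229 = 6.18

θ* = 6.18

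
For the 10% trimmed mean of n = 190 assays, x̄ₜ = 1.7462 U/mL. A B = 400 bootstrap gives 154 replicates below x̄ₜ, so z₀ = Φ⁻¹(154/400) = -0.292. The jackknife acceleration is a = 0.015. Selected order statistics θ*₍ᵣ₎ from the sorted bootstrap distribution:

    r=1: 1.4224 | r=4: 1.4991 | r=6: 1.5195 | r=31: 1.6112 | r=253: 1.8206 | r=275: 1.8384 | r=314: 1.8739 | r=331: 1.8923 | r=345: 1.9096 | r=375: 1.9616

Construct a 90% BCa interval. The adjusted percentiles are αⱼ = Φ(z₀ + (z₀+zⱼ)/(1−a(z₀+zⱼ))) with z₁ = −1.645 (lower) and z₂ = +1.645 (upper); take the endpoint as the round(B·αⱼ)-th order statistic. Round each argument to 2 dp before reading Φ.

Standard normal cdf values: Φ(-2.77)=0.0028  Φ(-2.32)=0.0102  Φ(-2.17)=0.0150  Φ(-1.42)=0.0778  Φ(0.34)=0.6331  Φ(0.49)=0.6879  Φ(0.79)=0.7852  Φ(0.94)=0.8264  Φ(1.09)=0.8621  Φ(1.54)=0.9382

(1.5195, 1.9096)

Lower: z₀ + z₁ = -0.292 + (-1.645) = -1.937; 1 − a(z₀+z₁) = 1 − (0.015)(-1.937) = 1.0291; argument = -0.292 + (-1.937)/1.0291 = -2.1743 → -2.17.
α₁ = Φ(-2.17) = 0.0150; rank = round(400 × 0.0150) = 6; θ*₍6₎ = 1.5195.
Upper: z₀ + z₂ = 1.353; 1 − a(z₀+z₂) = 0.9797; argument = 1.0890 → 1.09; α₂ = 0.8621; rank = 345; θ*₍345₎ = 1.9096.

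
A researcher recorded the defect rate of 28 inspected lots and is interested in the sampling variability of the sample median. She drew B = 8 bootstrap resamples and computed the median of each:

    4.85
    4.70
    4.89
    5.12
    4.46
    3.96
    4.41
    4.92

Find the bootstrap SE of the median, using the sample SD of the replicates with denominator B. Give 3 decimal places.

SE* = 0.347

Bootstrap SE is the standard deviation of the 8 replicate medians.
Mean of replicates: (4.85 + 4.70 + 4.89 + 5.12 + 4.46 + 3.96 + 4.41 + 4.92) / 8 = 37.3100 / 8 = 4.6638
Sum of squared deviations: (+0.1862)² + (+0.0362)² + (+0.2262)² + (+0.4562)² + (−0.2038)² + (−0.7038)² + (−0.2538)² + (+0.2562)² = 0.9622
Variance = 0.9622 / 8 = 0.1203
SE* = √0.1203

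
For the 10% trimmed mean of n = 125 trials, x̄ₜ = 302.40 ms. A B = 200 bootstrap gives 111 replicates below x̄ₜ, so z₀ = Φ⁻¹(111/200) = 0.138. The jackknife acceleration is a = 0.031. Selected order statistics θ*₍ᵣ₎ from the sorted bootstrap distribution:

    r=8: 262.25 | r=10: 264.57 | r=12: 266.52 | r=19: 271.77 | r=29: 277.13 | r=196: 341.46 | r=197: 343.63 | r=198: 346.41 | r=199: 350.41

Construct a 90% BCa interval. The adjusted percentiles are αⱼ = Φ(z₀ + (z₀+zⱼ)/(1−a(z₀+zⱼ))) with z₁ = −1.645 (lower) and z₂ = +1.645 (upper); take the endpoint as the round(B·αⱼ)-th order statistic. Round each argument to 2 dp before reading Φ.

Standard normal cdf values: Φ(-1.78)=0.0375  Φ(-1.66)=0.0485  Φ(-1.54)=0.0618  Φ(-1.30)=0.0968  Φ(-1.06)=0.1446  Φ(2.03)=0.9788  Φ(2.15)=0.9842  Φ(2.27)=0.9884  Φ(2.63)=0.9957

Lower: z₀ + z₁ = 0.138 + (-1.645) = -1.507; 1 − a(z₀+z₁) = 1 − (0.031)(-1.507) = 1.0467; argument = 0.138 + (-1.507)/1.0467 = -1.3017 → -1.30.
α₁ = Φ(-1.30) = 0.0968; rank = round(200 × 0.0968) = 19; θ*₍19₎ = 271.77.
Upper: z₀ + z₂ = 1.783; 1 − a(z₀+z₂) = 0.9447; argument = 2.0253 → 2.03; α₂ = 0.9788; rank = 196; θ*₍196₎ = 341.46.

(271.77, 341.46)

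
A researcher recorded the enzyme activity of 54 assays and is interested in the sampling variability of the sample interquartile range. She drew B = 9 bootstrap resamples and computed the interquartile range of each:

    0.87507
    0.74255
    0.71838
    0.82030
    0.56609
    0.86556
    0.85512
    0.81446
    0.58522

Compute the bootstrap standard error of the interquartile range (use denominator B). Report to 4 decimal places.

Bootstrap SE is the standard deviation of the 9 replicate interquartile ranges.
Mean of replicates: (0.87507 + 0.74255 + 0.71838 + 0.82030 + 0.56609 + 0.86556 + 0.85512 + 0.81446 + 0.58522) / 9 = 6.842750 / 9 = 0.760306
Sum of squared deviations: (+0.114764)² + (−0.017756)² + (−0.041926)² + (+0.059994)² + (−0.194216)² + (+0.105254)² + (+0.094814)² + (+0.054154)² + (−0.175086)² = 0.110219
Variance = 0.110219 / 9 = 0.012247
SE* = √0.012247

SE* = 0.1107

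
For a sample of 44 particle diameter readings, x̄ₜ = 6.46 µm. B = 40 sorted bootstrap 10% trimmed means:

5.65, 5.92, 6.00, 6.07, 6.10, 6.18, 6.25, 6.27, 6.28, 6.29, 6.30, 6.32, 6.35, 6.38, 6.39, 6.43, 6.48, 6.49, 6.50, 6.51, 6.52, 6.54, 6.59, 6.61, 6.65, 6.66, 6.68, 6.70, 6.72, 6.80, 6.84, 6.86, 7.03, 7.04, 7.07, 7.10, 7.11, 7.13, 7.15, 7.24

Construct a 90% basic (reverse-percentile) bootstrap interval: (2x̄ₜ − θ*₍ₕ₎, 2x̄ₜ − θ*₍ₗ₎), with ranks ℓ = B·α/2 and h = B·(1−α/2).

Percentile endpoints at ranks 2 and 38: θ*₍2₎ = 5.92, θ*₍38₎ = 7.13.
Basic interval reflects these around x̄ₜ:
  lower = 2 × 6.46 − 7.13 = 5.79
  upper = 2 × 6.46 − 5.92 = 7.00

(5.79, 7.00)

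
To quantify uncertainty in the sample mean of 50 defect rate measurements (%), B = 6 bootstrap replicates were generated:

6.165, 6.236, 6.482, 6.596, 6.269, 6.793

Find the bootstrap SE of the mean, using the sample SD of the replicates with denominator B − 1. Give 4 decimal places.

SE* = 0.2431

Bootstrap SE is the standard deviation of the 6 replicate means.
Mean of replicates: (6.165 + 6.236 + 6.482 + 6.596 + 6.269 + 6.793) / 6 = 38.54100 / 6 = 6.42350
Sum of squared deviations: (−0.25850)² + (−0.18750)² + (+0.05850)² + (+0.17250)² + (−0.15450)² + (+0.36950)² = 0.29556
Variance = 0.29556 / 5 = 0.05911
SE* = √0.05911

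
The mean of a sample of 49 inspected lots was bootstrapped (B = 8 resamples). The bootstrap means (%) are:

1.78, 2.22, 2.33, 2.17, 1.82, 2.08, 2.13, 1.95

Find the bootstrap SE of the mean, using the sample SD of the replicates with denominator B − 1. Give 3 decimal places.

SE* = 0.194

Bootstrap SE is the standard deviation of the 8 replicate means.
Mean of replicates: (1.78 + 2.22 + 2.33 + 2.17 + 1.82 + 2.08 + 2.13 + 1.95) / 8 = 16.4800 / 8 = 2.0600
Sum of squared deviations: (−0.2800)² + (+0.1600)² + (+0.2700)² + (+0.1100)² + (−0.2400)² + (+0.0200)² + (+0.0700)² + (−0.1100)² = 0.2640
Variance = 0.2640 / 7 = 0.0377
SE* = √0.0377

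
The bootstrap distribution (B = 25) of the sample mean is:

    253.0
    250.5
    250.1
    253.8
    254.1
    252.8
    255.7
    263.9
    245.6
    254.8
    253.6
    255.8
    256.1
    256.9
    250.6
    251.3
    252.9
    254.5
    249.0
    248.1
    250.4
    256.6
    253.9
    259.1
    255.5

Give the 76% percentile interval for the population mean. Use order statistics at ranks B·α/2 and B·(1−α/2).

Sorted replicates: 245.6, 248.1, 249.0, 250.1, 250.4, 250.5, 250.6, 251.3, 252.8, 252.9, 253.0, 253.6, 253.8, 253.9, 254.1, 254.5, 254.8, 255.5, 255.7, 255.8, 256.1, 256.6, 256.9, 259.1, 263.9
α = 0.24; lower rank = 25 × 0.120 = 3; upper rank = 25 × 0.880 = 22.
The 3rd smallest replicate is 249.0; the 22nd is 256.6.

(249.0, 256.6)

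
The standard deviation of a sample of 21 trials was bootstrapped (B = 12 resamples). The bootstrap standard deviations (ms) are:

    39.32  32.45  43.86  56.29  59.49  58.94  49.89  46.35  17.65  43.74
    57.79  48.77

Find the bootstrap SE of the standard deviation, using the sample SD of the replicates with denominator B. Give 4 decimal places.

SE* = 11.7556

Bootstrap SE is the standard deviation of the 12 replicate standard deviations.
Mean of replicates: (39.32 + 32.45 + 43.86 + 56.29 + 59.49 + 58.94 + 49.89 + 46.35 + 17.65 + 43.74 + 57.79 + 48.77) / 12 = 554.54000 / 12 = 46.21167
Sum of squared deviations: (−6.89167)² + (−13.76167)² + (−2.35167)² + (+10.07833)² + (+13.27833)² + (+12.72833)² + (+3.67833)² + (+0.13833)² + (−28.56167)² + (−2.47167)² + (+11.57833)² + (+2.55833)² = 1658.33637
Variance = 1658.33637 / 12 = 138.19470
SE* = √138.19470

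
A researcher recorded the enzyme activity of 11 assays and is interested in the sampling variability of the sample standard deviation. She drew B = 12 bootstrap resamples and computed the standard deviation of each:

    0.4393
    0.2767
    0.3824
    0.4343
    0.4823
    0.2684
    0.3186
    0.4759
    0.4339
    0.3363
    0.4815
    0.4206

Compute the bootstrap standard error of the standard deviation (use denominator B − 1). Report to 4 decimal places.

Bootstrap SE is the standard deviation of the 12 replicate standard deviations.
Mean of replicates: (0.4393 + 0.2767 + 0.3824 + 0.4343 + 0.4823 + 0.2684 + 0.3186 + 0.4759 + 0.4339 + 0.3363 + 0.4815 + 0.4206) / 12 = 4.75020 / 12 = 0.39585
Sum of squared deviations: (+0.04345)² + (−0.11915)² + (−0.01345)² + (+0.03845)² + (+0.08645)² + (−0.12745)² + (−0.07725)² + (+0.08005)² + (+0.03805)² + (−0.05955)² + (+0.08565)² + (+0.02475)² = 0.06678
Variance = 0.06678 / 11 = 0.00607
SE* = √0.00607

SE* = 0.0779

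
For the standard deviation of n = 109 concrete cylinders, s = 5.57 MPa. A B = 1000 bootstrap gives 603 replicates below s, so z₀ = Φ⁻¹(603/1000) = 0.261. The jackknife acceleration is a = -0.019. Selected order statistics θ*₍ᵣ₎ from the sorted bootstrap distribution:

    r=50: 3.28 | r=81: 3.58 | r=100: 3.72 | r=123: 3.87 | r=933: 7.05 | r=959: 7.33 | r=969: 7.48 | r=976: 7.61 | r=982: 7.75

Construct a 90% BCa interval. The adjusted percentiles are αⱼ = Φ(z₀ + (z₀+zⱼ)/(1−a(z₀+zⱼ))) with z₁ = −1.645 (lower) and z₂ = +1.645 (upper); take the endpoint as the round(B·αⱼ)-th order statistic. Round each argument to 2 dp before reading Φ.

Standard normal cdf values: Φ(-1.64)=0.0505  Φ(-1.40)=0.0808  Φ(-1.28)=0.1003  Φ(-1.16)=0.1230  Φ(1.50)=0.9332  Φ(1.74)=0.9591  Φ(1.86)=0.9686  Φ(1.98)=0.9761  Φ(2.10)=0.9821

Lower: z₀ + z₁ = 0.261 + (-1.645) = -1.384; 1 − a(z₀+z₁) = 1 − (-0.019)(-1.384) = 0.9737; argument = 0.261 + (-1.384)/0.9737 = -1.1604 → -1.16.
α₁ = Φ(-1.16) = 0.1230; rank = round(1000 × 0.1230) = 123; θ*₍123₎ = 3.87.
Upper: z₀ + z₂ = 1.906; 1 − a(z₀+z₂) = 1.0362; argument = 2.1004 → 2.10; α₂ = 0.9821; rank = 982; θ*₍982₎ = 7.75.

(3.87, 7.75)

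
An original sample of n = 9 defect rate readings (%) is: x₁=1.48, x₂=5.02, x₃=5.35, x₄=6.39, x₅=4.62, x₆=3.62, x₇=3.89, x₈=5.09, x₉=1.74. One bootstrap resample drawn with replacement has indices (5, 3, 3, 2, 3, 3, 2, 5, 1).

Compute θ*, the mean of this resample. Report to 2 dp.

Resample values: 4.62, 5.35, 5.35, 5.02, 5.35, 5.35, 5.02, 4.62, 1.48.
Mean = (4.62 + 5.35 + 5.35 + 5.02 + 5.35 + 5.35 + 5.02 + 4.62 + 1.48) / 9 = 42.160 / 9 = 4.68

θ* = 4.68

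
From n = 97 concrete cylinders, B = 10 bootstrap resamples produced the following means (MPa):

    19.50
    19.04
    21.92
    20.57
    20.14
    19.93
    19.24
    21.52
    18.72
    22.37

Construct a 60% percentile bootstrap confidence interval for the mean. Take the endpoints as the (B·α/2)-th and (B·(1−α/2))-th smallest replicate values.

Sorted replicates: 18.72, 19.04, 19.24, 19.50, 19.93, 20.14, 20.57, 21.52, 21.92, 22.37
α = 0.40; lower rank = 10 × 0.200 = 2; upper rank = 10 × 0.800 = 8.
The 2nd smallest replicate is 19.04; the 8th is 21.52.

(19.04, 21.52)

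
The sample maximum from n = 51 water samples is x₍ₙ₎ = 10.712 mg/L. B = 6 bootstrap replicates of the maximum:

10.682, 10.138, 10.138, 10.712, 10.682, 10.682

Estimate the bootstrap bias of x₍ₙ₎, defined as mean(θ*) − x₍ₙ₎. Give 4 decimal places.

bias = −0.2063

mean(θ*) = (10.682 + 10.138 + 10.138 + 10.712 + 10.682 + 10.682) / 6 = 10.50567
bias = 10.50567 − 10.712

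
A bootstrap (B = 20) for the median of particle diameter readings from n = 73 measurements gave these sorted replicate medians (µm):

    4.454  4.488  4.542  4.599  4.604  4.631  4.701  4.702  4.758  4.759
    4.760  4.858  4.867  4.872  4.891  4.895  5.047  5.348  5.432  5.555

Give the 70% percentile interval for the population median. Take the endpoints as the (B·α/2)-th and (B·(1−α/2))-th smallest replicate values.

α = 0.30; lower rank = 20 × 0.150 = 3; upper rank = 20 × 0.850 = 17.
The 3rd smallest replicate is 4.542; the 17th is 5.047.

(4.542, 5.047)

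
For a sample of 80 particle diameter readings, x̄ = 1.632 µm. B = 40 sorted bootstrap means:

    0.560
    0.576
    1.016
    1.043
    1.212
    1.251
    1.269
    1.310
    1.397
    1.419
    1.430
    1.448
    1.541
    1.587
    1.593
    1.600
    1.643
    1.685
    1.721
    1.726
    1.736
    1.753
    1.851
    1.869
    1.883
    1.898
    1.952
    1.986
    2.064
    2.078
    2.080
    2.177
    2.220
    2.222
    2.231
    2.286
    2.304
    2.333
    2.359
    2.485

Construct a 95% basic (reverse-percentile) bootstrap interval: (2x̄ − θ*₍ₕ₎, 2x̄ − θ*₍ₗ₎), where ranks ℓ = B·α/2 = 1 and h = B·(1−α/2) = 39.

Percentile endpoints at ranks 1 and 39: θ*₍1₎ = 0.560, θ*₍39₎ = 2.359.
Basic interval reflects these around x̄:
  lower = 2 × 1.632 − 2.359 = 0.905
  upper = 2 × 1.632 − 0.560 = 2.704

(0.905, 2.704)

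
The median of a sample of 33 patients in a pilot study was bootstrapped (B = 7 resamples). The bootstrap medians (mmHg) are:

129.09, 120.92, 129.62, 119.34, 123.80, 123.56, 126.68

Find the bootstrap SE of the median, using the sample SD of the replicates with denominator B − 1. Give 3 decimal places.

Bootstrap SE is the standard deviation of the 7 replicate medians.
Mean of replicates: (129.09 + 120.92 + 129.62 + 119.34 + 123.80 + 123.56 + 126.68) / 7 = 873.0100 / 7 = 124.7157
Sum of squared deviations: (+4.3743)² + (−3.7957)² + (+4.9043)² + (−5.3757)² + (−0.9157)² + (−1.1557)² + (+1.9643)² = 92.5248
Variance = 92.5248 / 6 = 15.4208
SE* = √15.4208

SE* = 3.927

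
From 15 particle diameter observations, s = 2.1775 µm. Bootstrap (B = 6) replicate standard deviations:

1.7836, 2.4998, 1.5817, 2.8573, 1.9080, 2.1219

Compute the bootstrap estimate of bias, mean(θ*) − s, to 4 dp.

bias = −0.0521

mean(θ*) = (1.7836 + 2.4998 + 1.5817 + 2.8573 + 1.9080 + 2.1219) / 6 = 2.12538
bias = 2.12538 − 2.1775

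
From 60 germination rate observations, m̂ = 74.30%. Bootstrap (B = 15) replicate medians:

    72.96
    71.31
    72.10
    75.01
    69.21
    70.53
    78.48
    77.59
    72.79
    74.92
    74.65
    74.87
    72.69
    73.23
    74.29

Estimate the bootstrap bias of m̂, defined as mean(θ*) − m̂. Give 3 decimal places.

bias = −0.658

mean(θ*) = (72.96 + 71.31 + 72.10 + 75.01 + 69.21 + 70.53 + 78.48 + 77.59 + 72.79 + 74.92 + 74.65 + 74.87 + 72.69 + 73.23 + 74.29) / 15 = 73.6420
bias = 73.6420 − 74.30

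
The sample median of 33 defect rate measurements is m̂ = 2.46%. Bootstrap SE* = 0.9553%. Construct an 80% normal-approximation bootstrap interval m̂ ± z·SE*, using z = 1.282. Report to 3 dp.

(1.235, 3.685)

Margin = 1.282 × 0.9553 = 1.2247
Interval: 2.46 ± 1.2247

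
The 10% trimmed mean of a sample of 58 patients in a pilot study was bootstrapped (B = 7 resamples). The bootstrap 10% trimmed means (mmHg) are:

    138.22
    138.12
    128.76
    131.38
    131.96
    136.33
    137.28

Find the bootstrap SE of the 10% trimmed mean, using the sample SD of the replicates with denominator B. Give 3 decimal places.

Bootstrap SE is the standard deviation of the 7 replicate 10% trimmed means.
Mean of replicates: (138.22 + 138.12 + 128.76 + 131.38 + 131.96 + 136.33 + 137.28) / 7 = 942.0500 / 7 = 134.5786
Sum of squared deviations: (+3.6414)² + (+3.5414)² + (−5.8186)² + (−3.1986)² + (−2.6186)² + (+1.7514)² + (+2.7014)² = 87.1105
Variance = 87.1105 / 7 = 12.4444
SE* = √12.4444

SE* = 3.528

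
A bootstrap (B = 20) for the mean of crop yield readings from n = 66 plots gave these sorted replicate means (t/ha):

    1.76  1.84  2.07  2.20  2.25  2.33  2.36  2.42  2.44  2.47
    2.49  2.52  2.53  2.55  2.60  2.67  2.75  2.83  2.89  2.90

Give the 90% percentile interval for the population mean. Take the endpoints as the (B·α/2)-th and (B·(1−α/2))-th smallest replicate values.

(1.76, 2.89)

α = 0.10; lower rank = 20 × 0.050 = 1; upper rank = 20 × 0.950 = 19.
The 1st smallest replicate is 1.76; the 19th is 2.89.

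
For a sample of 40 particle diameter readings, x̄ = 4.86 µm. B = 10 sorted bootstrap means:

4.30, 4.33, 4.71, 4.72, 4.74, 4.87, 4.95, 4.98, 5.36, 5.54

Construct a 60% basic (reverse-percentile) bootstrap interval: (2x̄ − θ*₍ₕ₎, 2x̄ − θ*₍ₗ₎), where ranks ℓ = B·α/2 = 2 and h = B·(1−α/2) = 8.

Percentile endpoints at ranks 2 and 8: θ*₍2₎ = 4.33, θ*₍8₎ = 4.98.
Basic interval reflects these around x̄:
  lower = 2 × 4.86 − 4.98 = 4.74
  upper = 2 × 4.86 − 4.33 = 5.39

(4.74, 5.39)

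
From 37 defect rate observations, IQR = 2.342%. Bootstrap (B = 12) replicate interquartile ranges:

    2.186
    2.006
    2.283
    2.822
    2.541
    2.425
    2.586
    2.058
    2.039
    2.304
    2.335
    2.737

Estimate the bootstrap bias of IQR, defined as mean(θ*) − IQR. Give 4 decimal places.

bias = +0.0182

mean(θ*) = (2.186 + 2.006 + 2.283 + 2.822 + 2.541 + 2.425 + 2.586 + 2.058 + 2.039 + 2.304 + 2.335 + 2.737) / 12 = 2.36017
bias = 2.36017 − 2.342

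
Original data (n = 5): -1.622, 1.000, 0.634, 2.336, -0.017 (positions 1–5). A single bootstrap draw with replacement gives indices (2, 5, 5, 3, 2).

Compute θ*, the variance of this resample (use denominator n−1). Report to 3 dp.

Resample values: 1.000, -0.017, -0.017, 0.634, 1.000.
Mean = 0.5200; sum of squared deviations = 1.0505
s² = 1.0505 / 4 = 0.2626

θ* = 0.263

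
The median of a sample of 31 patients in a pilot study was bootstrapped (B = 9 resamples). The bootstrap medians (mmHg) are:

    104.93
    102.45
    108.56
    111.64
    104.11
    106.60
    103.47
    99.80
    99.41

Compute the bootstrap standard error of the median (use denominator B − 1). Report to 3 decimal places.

SE* = 3.960

Bootstrap SE is the standard deviation of the 9 replicate medians.
Mean of replicates: (104.93 + 102.45 + 108.56 + 111.64 + 104.11 + 106.60 + 103.47 + 99.80 + 99.41) / 9 = 940.9700 / 9 = 104.5522
Sum of squared deviations: (+0.3778)² + (−2.1022)² + (+4.0078)² + (+7.0878)² + (−0.4422)² + (+2.0478)² + (−1.0822)² + (−4.7522)² + (−5.1422)² = 125.4472
Variance = 125.4472 / 8 = 15.6809
SE* = √15.6809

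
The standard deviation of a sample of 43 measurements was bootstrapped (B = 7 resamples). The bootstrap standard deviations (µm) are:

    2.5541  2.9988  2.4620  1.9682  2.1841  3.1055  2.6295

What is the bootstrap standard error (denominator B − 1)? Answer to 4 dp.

SE* = 0.4074

Bootstrap SE is the standard deviation of the 7 replicate standard deviations.
Mean of replicates: (2.5541 + 2.9988 + 2.4620 + 1.9682 + 2.1841 + 3.1055 + 2.6295) / 7 = 17.90220 / 7 = 2.55746
Sum of squared deviations: (−0.00336)² + (+0.44134)² + (−0.09546)² + (−0.58926)² + (−0.37336)² + (+0.54804)² + (+0.07204)² = 0.99607
Variance = 0.99607 / 6 = 0.16601
SE* = √0.16601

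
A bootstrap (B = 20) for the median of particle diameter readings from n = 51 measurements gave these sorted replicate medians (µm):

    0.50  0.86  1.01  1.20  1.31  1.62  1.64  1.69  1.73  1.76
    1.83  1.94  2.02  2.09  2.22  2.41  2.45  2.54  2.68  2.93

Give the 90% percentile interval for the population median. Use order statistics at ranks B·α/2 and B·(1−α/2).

α = 0.10; lower rank = 20 × 0.050 = 1; upper rank = 20 × 0.950 = 19.
The 1st smallest replicate is 0.50; the 19th is 2.68.

(0.50, 2.68)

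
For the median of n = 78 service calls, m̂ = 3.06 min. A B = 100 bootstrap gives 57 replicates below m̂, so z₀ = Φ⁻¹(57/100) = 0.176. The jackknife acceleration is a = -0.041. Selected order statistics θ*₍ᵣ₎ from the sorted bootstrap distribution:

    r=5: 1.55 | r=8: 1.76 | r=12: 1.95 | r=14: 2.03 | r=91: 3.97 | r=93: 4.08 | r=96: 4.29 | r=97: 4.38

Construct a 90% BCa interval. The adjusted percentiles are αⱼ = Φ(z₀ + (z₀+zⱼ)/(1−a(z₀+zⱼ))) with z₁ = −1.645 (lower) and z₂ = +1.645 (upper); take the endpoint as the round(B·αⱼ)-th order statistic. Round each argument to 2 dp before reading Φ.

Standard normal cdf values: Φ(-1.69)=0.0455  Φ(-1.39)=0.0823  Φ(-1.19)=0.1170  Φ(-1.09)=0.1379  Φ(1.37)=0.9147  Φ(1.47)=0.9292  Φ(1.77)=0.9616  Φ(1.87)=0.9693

Lower: z₀ + z₁ = 0.176 + (-1.645) = -1.469; 1 − a(z₀+z₁) = 1 − (-0.041)(-1.469) = 0.9398; argument = 0.176 + (-1.469)/0.9398 = -1.3871 → -1.39.
α₁ = Φ(-1.39) = 0.0823; rank = round(100 × 0.0823) = 8; θ*₍8₎ = 1.76.
Upper: z₀ + z₂ = 1.821; 1 − a(z₀+z₂) = 1.0747; argument = 1.8705 → 1.87; α₂ = 0.9693; rank = 97; θ*₍97₎ = 4.38.

(1.76, 4.38)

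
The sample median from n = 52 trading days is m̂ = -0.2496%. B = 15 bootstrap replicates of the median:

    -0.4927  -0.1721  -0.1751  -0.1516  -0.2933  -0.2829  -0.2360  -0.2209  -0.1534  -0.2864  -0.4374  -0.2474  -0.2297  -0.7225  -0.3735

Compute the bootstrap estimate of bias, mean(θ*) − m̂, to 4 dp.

bias = −0.0487

mean(θ*) = ((-0.4927) + (-0.1721) + (-0.1751) + (-0.1516) + (-0.2933) + (-0.2829) + (-0.2360) + (-0.2209) + (-0.1534) + (-0.2864) + (-0.4374) + (-0.2474) + (-0.2297) + (-0.7225) + (-0.3735)) / 15 = -0.29833
bias = -0.29833 − -0.2496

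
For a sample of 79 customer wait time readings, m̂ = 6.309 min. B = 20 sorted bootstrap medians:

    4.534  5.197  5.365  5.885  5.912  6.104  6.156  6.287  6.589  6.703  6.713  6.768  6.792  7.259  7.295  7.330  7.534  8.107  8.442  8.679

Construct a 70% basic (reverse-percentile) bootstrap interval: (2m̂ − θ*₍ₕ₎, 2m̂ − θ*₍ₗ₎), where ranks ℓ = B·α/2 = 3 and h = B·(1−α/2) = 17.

(5.084, 7.253)

Percentile endpoints at ranks 3 and 17: θ*₍3₎ = 5.365, θ*₍17₎ = 7.534.
Basic interval reflects these around m̂:
  lower = 2 × 6.309 − 7.534 = 5.084
  upper = 2 × 6.309 − 5.365 = 7.253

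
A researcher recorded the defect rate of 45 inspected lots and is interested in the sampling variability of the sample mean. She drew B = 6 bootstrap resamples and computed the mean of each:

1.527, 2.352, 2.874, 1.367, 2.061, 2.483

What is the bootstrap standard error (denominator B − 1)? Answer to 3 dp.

SE* = 0.579

Bootstrap SE is the standard deviation of the 6 replicate means.
Mean of replicates: (1.527 + 2.352 + 2.874 + 1.367 + 2.061 + 2.483) / 6 = 12.6640 / 6 = 2.1107
Sum of squared deviations: (−0.5837)² + (+0.2413)² + (+0.7633)² + (−0.7437)² + (−0.0497)² + (+0.3723)² = 1.6757
Variance = 1.6757 / 5 = 0.3351
SE* = √0.3351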